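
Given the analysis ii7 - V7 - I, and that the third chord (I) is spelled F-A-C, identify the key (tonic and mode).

The chord F is a major triad rooted on F; its label is I.
If F is scale degree 1 and the mode makes that degree carry a major triad, the tonic is F and the mode is major.

F major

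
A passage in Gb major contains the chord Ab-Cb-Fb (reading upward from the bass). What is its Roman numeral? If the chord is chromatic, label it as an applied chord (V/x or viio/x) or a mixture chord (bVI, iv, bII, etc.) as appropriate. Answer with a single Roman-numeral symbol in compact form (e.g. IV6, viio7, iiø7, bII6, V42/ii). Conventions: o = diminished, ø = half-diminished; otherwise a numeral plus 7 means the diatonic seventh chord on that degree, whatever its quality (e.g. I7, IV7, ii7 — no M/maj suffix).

Stacked in thirds the chord is Fb-Ab-Cb: a major triad on Fb.
Fb is the lowered seventh degree of Gb major (diatonic 7 would be F). This is a major triad on the lowered seventh degree (the subtonic), borrowed from the parallel minor.
With Ab in the bass the chord is in first inversion, so the figured bass is 6.

bVII6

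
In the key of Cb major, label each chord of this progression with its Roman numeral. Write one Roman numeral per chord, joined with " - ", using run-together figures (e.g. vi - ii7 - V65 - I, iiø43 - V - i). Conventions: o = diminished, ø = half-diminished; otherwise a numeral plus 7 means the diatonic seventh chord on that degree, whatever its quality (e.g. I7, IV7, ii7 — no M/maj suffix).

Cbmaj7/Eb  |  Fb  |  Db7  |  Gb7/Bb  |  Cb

Cbmaj7/Eb: major seventh chord on Cb = scale degree 1 → I65.
Fb: major triad on Fb = scale degree 4 → IV.
Db7: chromatic; Db is V of V, so V7/V.
Gb7/Bb has root Gb, degree 5 in Cb major, so V65.
Cb: root Cb is the tonic; major triad there is I.

I65 - IV - V7/V - V65 - I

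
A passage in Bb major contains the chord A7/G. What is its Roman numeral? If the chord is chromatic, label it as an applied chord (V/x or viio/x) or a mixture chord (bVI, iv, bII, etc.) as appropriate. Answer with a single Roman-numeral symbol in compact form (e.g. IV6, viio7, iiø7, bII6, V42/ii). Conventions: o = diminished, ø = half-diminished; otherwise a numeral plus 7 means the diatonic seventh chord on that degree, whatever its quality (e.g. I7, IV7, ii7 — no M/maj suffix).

V42/iii

Stacked in thirds the chord is A-C#-E-G: a dominant seventh chord on A.
A is not a diatonic chord root with this quality in Bb major, but it lies a perfect fifth above D (iii), so the chord functions as an applied dominant of iii.
With G in the bass the chord is in third inversion, so the figured bass is 42.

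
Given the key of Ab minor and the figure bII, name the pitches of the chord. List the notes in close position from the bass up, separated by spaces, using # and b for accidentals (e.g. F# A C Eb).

Bbb Db Fb

bII is the Neapolitan chord — a major triad on the lowered second degree. In Ab minor that root is Bbb.
So the chord is Bbb-Db-Fb.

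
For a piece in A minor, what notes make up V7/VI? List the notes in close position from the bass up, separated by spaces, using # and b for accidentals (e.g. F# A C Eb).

C E G Bb

V7/VI is a secondary dominant — the dominant seventh of VI. VI in A minor is F, so the applied chord's root is C, a perfect fifth above.
Building a dominant seventh chord on C gives C-E-G-Bb.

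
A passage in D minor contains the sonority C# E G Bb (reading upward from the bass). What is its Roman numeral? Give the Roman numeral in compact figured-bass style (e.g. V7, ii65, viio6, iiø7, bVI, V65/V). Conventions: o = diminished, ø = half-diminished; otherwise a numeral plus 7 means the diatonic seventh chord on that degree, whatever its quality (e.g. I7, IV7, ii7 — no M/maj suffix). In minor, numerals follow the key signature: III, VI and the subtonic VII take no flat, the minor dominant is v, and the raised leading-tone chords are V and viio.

Stacked in thirds the chord is C#-E-G-Bb: a fully diminished seventh chord on C#.
C# is scale degree 7 in D minor, and a fully diminished seventh chord on that degree is written viio7.

viio7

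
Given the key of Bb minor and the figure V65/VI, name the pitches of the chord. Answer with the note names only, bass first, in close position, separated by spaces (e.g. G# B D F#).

F Ab Cb Db

The slash means an applied dominant: we want the dominant of VI. In Bb minor, VI is Gb major, and its dominant is built on Db.
Building a dominant seventh chord on Db gives Db-F-Ab-Cb.
The figured bass 65 indicates first inversion, placing the third (F) in the bass: F-Ab-Cb-Db.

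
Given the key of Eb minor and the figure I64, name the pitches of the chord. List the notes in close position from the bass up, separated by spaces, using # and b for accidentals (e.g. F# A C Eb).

I64 is the major tonic (Picardy third), borrowed from the parallel major. In Eb minor that root is Eb.
So the chord is Eb-G-Bb, a major triad.
With the 64 figure the chord is in second inversion; from the bass Bb upward in close position it reads Bb-Eb-G.

Bb Eb G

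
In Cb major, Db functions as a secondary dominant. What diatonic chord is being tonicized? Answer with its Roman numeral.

V

The chord is a major triad on Db.
A dominant resolves down a perfect fifth: Db → Gb. In Cb major, Gb is scale degree 5, i.e. V.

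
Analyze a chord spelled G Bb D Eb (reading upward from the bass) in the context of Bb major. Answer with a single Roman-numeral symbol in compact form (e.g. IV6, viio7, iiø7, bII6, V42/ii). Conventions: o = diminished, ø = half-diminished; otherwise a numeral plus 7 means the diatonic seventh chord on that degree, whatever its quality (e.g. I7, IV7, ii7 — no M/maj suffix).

The pitches Eb-G-Bb-D form a major seventh chord rooted on Eb.
Eb is scale degree 4 in Bb major, and a major seventh chord on that degree is written IV7.
With G in the bass the chord is in first inversion, so the figured bass is 65.

IV65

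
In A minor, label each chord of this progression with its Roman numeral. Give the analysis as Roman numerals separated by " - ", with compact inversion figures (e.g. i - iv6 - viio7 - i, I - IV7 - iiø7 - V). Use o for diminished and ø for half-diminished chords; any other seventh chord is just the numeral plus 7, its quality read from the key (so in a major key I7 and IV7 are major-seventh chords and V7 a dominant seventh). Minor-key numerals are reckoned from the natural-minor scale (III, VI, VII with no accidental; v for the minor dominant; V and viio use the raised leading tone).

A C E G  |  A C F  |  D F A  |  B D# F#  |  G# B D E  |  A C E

A-C-E-G has root A, degree 1 in A minor, so i7.
A-C-F: major triad on F = scale degree 6 → VI6.
D-F-A has root D, degree 4 in A minor, so iv.
B-D#-F#: chromatic; B is V of V, so V/V.
G#-B-D-E: dominant seventh chord on E = scale degree 5 → V65.
A-C-E: minor triad on A = scale degree 1 → i.

i7 - VI6 - iv - V/V - V65 - i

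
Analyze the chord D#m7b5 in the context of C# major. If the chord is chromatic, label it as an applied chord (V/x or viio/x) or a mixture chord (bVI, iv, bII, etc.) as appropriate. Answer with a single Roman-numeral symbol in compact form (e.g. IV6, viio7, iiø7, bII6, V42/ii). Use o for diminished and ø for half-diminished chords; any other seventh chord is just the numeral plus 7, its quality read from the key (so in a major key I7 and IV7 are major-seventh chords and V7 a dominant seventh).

The pitches D#-F#-A-C# form a half-diminished seventh chord rooted on D#.
D# is the second degree of C# major. This is the half-diminished supertonic seventh, borrowed from the parallel minor.

iiø7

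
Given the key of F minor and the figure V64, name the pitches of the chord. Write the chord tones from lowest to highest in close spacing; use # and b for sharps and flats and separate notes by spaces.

G C E

In F minor, the dominant is C. The dominant is major (leading tone raised), so V is a major triad.
That chord is spelled C-E-G.
With the 64 figure the chord is in second inversion; from the bass G upward in close position it reads G-C-E.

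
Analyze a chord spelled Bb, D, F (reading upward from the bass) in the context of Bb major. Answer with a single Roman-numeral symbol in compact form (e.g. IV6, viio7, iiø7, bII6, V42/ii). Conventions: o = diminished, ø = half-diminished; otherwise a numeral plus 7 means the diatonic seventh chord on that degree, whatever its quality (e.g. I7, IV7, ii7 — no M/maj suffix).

I

The pitches Bb-D-F form a major triad rooted on Bb.
Bb is scale degree 1 in Bb major, and a major triad on that degree is written I.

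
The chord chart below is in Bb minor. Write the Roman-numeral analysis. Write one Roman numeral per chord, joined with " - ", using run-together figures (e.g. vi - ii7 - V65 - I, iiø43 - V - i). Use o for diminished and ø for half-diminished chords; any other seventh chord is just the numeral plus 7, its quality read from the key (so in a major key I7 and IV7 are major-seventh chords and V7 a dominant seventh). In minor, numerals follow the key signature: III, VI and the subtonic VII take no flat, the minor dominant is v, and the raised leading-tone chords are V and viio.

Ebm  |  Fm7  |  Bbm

Ebm: minor triad on Eb = scale degree 4 → iv.
Fm7: root F is the dominant; minor seventh chord there is v7.
Bbm has root Bb, degree 1 in Bb minor, so i.

iv - v7 - i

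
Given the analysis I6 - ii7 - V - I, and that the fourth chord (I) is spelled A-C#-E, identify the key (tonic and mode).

A major

I is given as A-C#-E — a major triad with root A.
If A is scale degree 1 and the mode makes that degree carry a major triad, the tonic is A and the mode is major.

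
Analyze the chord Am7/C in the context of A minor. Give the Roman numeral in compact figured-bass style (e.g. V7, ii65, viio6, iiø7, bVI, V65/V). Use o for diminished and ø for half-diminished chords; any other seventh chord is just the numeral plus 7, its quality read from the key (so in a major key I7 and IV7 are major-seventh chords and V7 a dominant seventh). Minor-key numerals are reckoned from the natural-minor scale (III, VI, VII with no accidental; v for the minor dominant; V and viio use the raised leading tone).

i65

Stacked in thirds the chord is A-C-E-G: a minor seventh chord on A.
A is scale degree 1 in A minor, and a minor seventh chord on that degree is written i7.
With C in the bass the chord is in first inversion, so the figured bass is 65.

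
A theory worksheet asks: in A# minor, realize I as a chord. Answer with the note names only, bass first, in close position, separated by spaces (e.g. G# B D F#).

I is the major tonic (Picardy third), borrowed from the parallel major. In A# minor that root is A#.
So the chord is A#-C##-E#, a major triad.

A# C## E#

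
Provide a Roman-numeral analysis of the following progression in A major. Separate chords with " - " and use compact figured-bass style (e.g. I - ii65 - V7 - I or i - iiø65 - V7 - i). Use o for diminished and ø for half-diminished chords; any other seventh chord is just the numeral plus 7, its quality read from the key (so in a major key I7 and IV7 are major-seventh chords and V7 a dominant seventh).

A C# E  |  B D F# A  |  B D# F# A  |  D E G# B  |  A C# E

I - ii7 - V7/V - V42 - I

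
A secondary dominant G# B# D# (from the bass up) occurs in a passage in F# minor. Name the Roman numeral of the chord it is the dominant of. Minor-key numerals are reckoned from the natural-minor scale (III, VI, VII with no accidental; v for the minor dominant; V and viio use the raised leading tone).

V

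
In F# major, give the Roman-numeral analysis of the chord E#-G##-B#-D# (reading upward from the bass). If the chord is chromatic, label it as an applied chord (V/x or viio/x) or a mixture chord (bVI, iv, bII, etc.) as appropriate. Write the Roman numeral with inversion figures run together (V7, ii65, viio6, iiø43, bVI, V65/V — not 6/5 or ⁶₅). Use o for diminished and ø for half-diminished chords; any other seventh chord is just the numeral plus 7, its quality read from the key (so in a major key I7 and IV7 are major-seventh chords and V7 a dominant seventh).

V7/iii

The pitches E#-G##-B#-D# form a dominant seventh chord rooted on E#.
E# is not a diatonic chord root with this quality in F# major, but it lies a perfect fifth above A# (iii), so the chord functions as an applied dominant of iii.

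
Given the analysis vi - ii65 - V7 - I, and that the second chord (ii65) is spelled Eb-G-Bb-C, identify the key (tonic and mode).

Bb major

ii65 is given as Eb-G-Bb-C — a minor seventh chord with root C.
Counting down one scale step from C places the tonic on Bb; a minor seventh chord on degree 2 is diatonic only in major.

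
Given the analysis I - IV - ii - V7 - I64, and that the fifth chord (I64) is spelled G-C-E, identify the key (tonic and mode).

The anchor chord is a major triad on C, labeled I64.
If C is scale degree 1 and the mode makes that degree carry a major triad, the tonic is C and the mode is major.

C major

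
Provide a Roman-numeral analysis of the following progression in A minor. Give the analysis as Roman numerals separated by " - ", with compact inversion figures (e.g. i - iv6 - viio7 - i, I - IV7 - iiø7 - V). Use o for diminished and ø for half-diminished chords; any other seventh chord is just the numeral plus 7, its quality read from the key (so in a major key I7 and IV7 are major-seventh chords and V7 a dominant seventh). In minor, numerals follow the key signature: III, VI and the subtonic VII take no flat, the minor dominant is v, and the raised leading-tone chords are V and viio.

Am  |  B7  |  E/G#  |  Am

Am: minor triad on A = scale degree 1 → i.
B7: chromatic; B is V of V, so V7/V.
E/G#: root E is the dominant; major triad there is V6.
Am: minor triad on A = scale degree 1 → i.

i - V7/V - V6 - i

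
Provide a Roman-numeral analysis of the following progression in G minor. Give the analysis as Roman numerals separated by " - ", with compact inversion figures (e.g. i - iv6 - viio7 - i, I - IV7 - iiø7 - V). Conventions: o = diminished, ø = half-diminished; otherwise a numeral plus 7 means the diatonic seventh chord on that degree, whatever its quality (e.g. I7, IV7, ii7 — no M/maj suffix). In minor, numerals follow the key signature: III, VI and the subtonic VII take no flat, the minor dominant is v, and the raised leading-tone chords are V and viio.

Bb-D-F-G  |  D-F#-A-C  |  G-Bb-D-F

Bb-D-F-G: minor seventh chord on G = scale degree 1 → i65.
D-F#-A-C: dominant seventh chord on D = scale degree 5 → V7.
G-Bb-D-F: minor seventh chord on G = scale degree 1 → i7.

i65 - V7 - i7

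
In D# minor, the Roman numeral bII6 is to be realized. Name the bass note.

G#

bII in D# minor has root E; the chord is E-G#-B.
The figure 6 means first inversion — the third is in the bass.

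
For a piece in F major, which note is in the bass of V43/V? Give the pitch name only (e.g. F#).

The applied chord V43/V is rooted on G: G-B-D-F.
The figure 43 means second inversion — the fifth is in the bass.

D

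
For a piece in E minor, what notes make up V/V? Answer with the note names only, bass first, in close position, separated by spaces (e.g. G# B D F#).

F# A# C#

V/V is a secondary dominant — the dominant triad of V. V in E minor is B, so the applied chord's root is F#, a perfect fifth above.
Building a major triad on F# gives F#-A#-C#.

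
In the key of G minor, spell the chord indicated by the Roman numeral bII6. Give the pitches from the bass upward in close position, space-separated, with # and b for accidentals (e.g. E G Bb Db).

C Eb Ab

Scale degree 2 in G minor is A; lowering it a half step gives Ab. bII6 is the Neapolitan sixth — a major triad on the lowered second degree, here in its customary first inversion.
So the chord is Ab-C-Eb, a major triad.
The figured bass 6 indicates first inversion, placing the third (C) in the bass: C-Eb-Ab.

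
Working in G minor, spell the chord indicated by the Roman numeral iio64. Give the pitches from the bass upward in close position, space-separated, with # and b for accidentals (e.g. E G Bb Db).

Eb A C

In G minor, the second degree is A, and the diatonic chord built there is a diminished triad.
That chord is spelled A-C-Eb.
With the 64 figure the chord is in second inversion; from the bass Eb upward in close position it reads Eb-A-C.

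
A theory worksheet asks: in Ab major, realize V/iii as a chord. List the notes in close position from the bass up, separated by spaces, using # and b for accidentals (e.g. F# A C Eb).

V/iii is a secondary dominant — the dominant triad of iii. iii in Ab major is C, so the applied chord's root is G, a perfect fifth above.
Building a major triad on G gives G-B-D.

G B D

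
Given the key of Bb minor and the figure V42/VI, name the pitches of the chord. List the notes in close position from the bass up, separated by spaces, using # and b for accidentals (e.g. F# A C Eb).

V42/VI is a secondary dominant — the dominant seventh of VI. VI in Bb minor is Gb, so the applied chord's root is Db, a perfect fifth above.
Building a dominant seventh chord on Db gives Db-F-Ab-Cb.
The figured bass 42 indicates third inversion, placing the seventh (Cb) in the bass: Cb-Db-F-Ab.

Cb Db F Ab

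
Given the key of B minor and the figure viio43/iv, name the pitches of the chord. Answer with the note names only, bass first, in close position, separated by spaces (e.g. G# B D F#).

A C D# F#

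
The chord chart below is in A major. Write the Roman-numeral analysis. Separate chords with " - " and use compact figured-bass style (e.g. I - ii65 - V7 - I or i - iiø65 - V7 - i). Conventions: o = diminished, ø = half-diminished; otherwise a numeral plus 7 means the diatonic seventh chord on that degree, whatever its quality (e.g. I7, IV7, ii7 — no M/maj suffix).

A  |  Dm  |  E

I - iv - V

A: major triad on A = scale degree 1 → I.
Dm: minor triad on D — chromatic; iv (borrowed from the parallel minor).
E has root E, degree 5 in A major, so V.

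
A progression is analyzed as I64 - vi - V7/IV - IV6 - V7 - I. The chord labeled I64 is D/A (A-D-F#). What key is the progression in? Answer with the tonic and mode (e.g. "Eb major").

D major

The anchor chord is a major triad on D, labeled I64.
If D is scale degree 1 and the mode makes that degree carry a major triad, the tonic is D and the mode is major.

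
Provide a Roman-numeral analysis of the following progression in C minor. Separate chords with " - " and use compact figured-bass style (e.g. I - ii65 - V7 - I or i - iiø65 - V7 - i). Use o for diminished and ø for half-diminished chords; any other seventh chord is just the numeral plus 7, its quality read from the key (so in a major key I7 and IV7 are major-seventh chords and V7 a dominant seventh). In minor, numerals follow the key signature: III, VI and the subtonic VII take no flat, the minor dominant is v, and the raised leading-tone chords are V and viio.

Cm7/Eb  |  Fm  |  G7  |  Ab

Cm7/Eb has root C, degree 1 in C minor, so i65.
Fm: root F is the subdominant; minor triad there is iv.
G7 has root G, degree 5 in C minor, so V7.
Ab has root Ab, degree 6 in C minor, so VI.

i65 - iv - V7 - VI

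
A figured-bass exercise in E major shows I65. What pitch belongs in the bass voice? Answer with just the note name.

G#

I in E major has root E; the chord is E-G#-B-D#.
The figure 65 means first inversion — the third is in the bass.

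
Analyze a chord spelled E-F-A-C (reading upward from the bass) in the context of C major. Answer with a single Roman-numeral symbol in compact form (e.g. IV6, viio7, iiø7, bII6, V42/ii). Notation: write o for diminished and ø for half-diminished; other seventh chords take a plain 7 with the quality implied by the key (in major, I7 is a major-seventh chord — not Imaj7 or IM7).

IV42

Stacked in thirds the chord is F-A-C-E: a major seventh chord on F.
F is scale degree 4 in C major, and a major seventh chord on that degree is written IV7.
With E in the bass the chord is in third inversion, so the figured bass is 42.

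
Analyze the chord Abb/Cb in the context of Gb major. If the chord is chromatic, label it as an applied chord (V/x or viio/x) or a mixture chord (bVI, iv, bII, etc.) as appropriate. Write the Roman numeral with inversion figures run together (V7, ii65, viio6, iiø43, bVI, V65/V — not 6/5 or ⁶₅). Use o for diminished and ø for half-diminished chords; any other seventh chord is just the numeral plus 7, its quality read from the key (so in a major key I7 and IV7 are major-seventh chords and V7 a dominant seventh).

bII6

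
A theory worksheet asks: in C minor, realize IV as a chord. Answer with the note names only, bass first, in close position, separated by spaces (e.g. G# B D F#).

F A C

Scale degree 4 in C minor is F; here the chord built on it is altered to a major triad. IV is the major subdominant, borrowed from the parallel major.
So the chord is F-A-C, a major triad.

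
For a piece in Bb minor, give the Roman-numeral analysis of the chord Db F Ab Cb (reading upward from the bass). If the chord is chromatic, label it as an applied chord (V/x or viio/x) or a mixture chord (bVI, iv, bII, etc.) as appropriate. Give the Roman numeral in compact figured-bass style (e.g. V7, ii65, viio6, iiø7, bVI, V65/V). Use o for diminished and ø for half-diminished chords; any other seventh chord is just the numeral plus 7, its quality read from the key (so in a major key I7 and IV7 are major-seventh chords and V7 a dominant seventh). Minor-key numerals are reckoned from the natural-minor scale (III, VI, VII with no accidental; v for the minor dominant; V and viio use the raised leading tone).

The pitches Db-F-Ab-Cb form a dominant seventh chord rooted on Db.
Db is not a diatonic chord root with this quality in Bb minor, but it lies a perfect fifth above Gb (VI), so the chord functions as an applied dominant of VI.

V7/VI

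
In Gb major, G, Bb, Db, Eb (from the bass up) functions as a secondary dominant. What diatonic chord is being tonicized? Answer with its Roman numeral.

The chord is a dominant seventh chord on Eb.
A dominant resolves down a perfect fifth: Eb → Ab. In Gb major, Ab is scale degree 2, i.e. ii.

ii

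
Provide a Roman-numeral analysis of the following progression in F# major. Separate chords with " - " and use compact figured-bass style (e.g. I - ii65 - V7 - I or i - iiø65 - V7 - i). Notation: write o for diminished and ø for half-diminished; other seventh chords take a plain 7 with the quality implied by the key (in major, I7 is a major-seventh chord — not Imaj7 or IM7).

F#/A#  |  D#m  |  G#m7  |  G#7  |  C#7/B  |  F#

I6 - vi - ii7 - V7/V - V42 - I

F#/A# has root F#, degree 1 in F# major, so I6.
D#m: minor triad on D# = scale degree 6 → vi.
G#m7: minor seventh chord on G# = scale degree 2 → ii7.
G#7: a dominant seventh chord on G#, the applied dominant of V → V7/V.
C#7/B: dominant seventh chord on C# = scale degree 5 → V42.
F#: major triad on F# = scale degree 1 → I.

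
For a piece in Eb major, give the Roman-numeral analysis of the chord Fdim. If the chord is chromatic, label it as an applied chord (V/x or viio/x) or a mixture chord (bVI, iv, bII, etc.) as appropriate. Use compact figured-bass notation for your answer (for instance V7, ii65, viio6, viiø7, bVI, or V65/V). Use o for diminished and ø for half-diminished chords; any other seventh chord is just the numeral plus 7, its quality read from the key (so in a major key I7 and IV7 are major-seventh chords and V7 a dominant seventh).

The pitches F-Ab-Cb form a diminished triad rooted on F.
F is the second degree of Eb major. This is the diminished supertonic triad, borrowed from the parallel minor.

iio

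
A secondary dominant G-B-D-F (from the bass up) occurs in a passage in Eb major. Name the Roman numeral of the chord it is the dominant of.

vi

The chord is a dominant seventh chord on G.
A dominant resolves down a perfect fifth: G → C. In Eb major, C is scale degree 6, i.e. vi.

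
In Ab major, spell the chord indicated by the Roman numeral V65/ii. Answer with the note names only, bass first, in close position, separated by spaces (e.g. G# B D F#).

A C Eb F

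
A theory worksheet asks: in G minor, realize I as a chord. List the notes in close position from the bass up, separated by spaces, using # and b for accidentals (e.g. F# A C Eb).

I is the major tonic (Picardy third), borrowed from the parallel major. In G minor that root is G.
So the chord is G-B-D.

G B D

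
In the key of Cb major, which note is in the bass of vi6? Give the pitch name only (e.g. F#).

vi in Cb major has root Ab; the chord is Ab-Cb-Eb.
The figure 6 means first inversion — the third is in the bass.

Cb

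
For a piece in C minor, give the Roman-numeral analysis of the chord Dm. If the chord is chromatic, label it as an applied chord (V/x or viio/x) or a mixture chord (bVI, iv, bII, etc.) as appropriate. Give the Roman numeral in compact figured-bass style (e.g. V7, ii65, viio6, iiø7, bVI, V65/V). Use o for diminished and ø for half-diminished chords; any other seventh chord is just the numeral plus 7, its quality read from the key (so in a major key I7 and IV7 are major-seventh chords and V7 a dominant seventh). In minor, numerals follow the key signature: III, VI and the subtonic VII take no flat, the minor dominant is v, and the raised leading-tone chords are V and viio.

The pitches D-F-A form a minor triad rooted on D.
D is the second degree of C minor. This is the minor supertonic, borrowed from the parallel major (the Dorian ii).

ii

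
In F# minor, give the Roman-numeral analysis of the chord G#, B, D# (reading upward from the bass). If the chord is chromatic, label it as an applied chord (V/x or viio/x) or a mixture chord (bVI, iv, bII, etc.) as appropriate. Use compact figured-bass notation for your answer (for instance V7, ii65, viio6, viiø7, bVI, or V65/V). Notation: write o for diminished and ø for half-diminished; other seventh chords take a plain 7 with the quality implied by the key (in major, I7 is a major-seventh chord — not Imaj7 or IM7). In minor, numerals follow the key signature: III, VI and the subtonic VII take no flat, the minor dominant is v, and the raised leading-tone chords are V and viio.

ii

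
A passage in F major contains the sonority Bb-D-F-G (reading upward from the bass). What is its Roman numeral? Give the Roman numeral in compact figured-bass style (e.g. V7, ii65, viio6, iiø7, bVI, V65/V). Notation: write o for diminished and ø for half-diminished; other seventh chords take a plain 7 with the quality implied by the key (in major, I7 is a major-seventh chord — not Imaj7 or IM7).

ii65

The pitches G-Bb-D-F form a minor seventh chord rooted on G.
In F major, G is the supertonic; the diatonic minor seventh chord there is ii7.
With Bb in the bass the chord is in first inversion, so the figured bass is 65.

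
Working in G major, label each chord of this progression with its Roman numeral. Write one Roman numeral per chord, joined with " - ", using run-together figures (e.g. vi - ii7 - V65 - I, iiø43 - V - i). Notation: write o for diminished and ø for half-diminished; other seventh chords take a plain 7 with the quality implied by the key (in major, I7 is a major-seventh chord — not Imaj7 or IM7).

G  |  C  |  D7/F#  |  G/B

I - IV - V65 - I6

G has root G, degree 1 in G major, so I.
C: major triad on C = scale degree 4 → IV.
D7/F# has root D, degree 5 in G major, so V65.
G/B has root G, degree 1 in G major, so I6.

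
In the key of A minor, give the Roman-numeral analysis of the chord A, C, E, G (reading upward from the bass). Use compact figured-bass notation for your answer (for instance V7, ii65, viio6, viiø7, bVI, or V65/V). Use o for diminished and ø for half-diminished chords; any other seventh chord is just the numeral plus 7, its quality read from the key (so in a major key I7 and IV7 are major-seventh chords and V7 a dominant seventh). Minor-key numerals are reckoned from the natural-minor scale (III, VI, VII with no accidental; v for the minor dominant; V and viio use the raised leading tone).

i7

Stacked in thirds the chord is A-C-E-G: a minor seventh chord on A.
In A minor, A is the tonic; the diatonic minor seventh chord there is i7.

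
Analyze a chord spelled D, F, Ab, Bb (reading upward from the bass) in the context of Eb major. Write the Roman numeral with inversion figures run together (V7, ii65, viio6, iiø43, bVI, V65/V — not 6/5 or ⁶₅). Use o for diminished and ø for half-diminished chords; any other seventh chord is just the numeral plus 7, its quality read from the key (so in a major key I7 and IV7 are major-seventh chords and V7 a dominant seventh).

V65

Stacked in thirds the chord is Bb-D-F-Ab: a dominant seventh chord on Bb.
In Eb major, Bb is the dominant; the diatonic dominant seventh chord there is V7.
With D in the bass the chord is in first inversion, so the figured bass is 65.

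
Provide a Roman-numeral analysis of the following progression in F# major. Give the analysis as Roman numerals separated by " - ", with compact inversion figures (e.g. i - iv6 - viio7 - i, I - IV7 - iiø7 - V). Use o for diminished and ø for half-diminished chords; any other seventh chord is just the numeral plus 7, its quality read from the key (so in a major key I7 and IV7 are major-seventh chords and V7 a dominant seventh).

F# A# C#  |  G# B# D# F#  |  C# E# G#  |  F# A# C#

I - V7/V - V - I

F#-A#-C#: major triad on F# = scale degree 1 → I.
G#-B#-D#-F# is the secondary dominant of V (dominant seventh chord on G#): V7/V.
C#-E#-G#: major triad on C# = scale degree 5 → V.
F#-A#-C#: root F# is the tonic; major triad there is I.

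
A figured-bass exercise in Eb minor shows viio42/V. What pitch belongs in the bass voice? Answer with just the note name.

Gb

The applied chord viio42/V is rooted on A: A-C-Eb-Gb.
The figure 42 means third inversion — the seventh is in the bass.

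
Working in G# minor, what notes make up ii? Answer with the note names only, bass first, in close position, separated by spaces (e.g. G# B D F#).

A# C# E#

Scale degree 2 in G# minor is A#; here the chord built on it is altered to a minor triad. ii is the minor supertonic, borrowed from the parallel major (the Dorian ii).
So the chord is A#-C#-E#.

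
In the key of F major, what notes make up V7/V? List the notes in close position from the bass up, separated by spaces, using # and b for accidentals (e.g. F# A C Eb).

The slash means an applied dominant: we want the dominant of V. In F major, V is C major, and its dominant is built on G.
Building a dominant seventh chord on G gives G-B-D-F.

G B D F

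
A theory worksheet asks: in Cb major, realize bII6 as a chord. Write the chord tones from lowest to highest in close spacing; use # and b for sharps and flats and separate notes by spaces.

Fb Abb Dbb

Scale degree 2 in Cb major is Db; lowering it a half step gives Dbb. bII6 is the Neapolitan sixth — a major triad on the lowered second degree, here in its customary first inversion.
So the chord is Dbb-Fb-Abb, a major triad.
The figured bass 6 indicates first inversion, placing the third (Fb) in the bass: Fb-Abb-Dbb.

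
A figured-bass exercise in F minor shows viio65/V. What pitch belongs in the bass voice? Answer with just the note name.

D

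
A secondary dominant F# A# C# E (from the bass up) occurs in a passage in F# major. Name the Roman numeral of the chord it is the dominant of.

The chord is a dominant seventh chord on F#.
A dominant resolves down a perfect fifth: F# → B. In F# major, B is scale degree 4, i.e. IV.

IV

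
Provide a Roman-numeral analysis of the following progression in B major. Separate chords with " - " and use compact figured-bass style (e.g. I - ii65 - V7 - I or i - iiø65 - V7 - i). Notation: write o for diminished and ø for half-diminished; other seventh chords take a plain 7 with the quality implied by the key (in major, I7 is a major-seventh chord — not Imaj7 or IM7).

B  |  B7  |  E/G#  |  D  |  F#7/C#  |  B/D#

I - V7/IV - IV6 - bIII - V43 - I6

B: root B is the tonic; major triad there is I.
B7: a dominant seventh chord on B, the applied dominant of IV → V7/IV.
E/G# has root E, degree 4 in B major, so IV6.
D: major triad on D — chromatic; bIII (borrowed from the parallel minor).
F#7/C#: root F# is the dominant; dominant seventh chord there is V43.
B/D#: major triad on B = scale degree 1 → I6.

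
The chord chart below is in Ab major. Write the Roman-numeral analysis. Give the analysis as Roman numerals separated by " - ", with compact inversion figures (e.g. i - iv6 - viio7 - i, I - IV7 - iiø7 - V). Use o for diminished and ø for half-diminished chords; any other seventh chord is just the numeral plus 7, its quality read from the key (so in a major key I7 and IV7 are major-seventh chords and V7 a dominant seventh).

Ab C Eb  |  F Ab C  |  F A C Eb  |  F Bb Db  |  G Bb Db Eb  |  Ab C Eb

I - vi - V7/ii - ii64 - V65 - I

Ab-C-Eb: major triad on Ab = scale degree 1 → I.
F-Ab-C: root F is the submediant; minor triad there is vi.
F-A-C-Eb: a dominant seventh chord on F, the applied dominant of ii → V7/ii.
F-Bb-Db has root Bb, degree 2 in Ab major, so ii64.
G-Bb-Db-Eb: dominant seventh chord on Eb = scale degree 5 → V65.
Ab-C-Eb: major triad on Ab = scale degree 1 → I.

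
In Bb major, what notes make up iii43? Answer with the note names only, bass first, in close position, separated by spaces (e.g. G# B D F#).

In Bb major, the mediant is D, and the diatonic chord built there is a minor seventh chord.
Stacking thirds from D gives D-F-A-C.
The figured bass 43 indicates second inversion, placing the fifth (A) in the bass: A-C-D-F.

A C D F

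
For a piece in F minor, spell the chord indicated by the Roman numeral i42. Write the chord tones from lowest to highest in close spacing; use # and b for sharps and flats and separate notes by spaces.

Eb F Ab C

In F minor, the tonic is F, and the diatonic chord built there is a minor seventh chord.
That chord is spelled F-Ab-C-Eb.
The figured bass 42 indicates third inversion, placing the seventh (Eb) in the bass: Eb-F-Ab-C.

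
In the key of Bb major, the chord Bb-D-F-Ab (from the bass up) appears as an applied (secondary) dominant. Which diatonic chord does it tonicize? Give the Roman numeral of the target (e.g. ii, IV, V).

IV

The chord is a dominant seventh chord on Bb.
A dominant resolves down a perfect fifth: Bb → Eb. In Bb major, Eb is scale degree 4, i.e. IV.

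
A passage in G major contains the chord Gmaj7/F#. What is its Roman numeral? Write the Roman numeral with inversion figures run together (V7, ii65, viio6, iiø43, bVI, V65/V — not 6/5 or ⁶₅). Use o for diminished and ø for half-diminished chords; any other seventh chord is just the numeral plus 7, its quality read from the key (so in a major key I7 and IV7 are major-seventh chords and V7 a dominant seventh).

I42

The pitches G-B-D-F# form a major seventh chord rooted on G.
In G major, G is the tonic; the diatonic major seventh chord there is I7.
With F# in the bass the chord is in third inversion, so the figured bass is 42.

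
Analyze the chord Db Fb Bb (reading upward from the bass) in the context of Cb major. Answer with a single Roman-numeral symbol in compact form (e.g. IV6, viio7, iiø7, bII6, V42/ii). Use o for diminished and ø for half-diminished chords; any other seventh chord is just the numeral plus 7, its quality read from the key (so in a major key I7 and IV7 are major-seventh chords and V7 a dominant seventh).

Stacked in thirds the chord is Bb-Db-Fb: a diminished triad on Bb.
Bb is scale degree 7 in Cb major, and a diminished triad on that degree is written viio.
With Db in the bass the chord is in first inversion, so the figured bass is 6.

viio6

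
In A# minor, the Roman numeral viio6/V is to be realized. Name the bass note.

F##

The applied chord viio6/V is rooted on D##: D##-F##-A#.
The figure 6 means first inversion — the third is in the bass.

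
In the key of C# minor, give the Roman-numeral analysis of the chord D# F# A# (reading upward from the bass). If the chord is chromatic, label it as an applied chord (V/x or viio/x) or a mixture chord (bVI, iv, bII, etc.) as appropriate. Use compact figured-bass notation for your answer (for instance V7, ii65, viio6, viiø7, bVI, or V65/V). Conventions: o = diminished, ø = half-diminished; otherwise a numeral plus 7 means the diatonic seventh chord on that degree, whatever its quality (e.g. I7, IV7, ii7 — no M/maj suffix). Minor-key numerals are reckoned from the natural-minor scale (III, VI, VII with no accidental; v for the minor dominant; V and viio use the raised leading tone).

The pitches D#-F#-A# form a minor triad rooted on D#.
D# is the second degree of C# minor. This is the minor supertonic, borrowed from the parallel major (the Dorian ii).

ii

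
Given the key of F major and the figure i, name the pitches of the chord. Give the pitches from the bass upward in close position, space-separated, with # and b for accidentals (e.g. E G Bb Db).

F Ab C

Scale degree 1 in F major is F; here the chord built on it is altered to a minor triad. i is the minor tonic, borrowed from the parallel minor.
So the chord is F-Ab-C.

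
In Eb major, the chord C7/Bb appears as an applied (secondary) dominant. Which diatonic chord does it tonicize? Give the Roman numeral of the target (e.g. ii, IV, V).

ii

The chord is a dominant seventh chord on C.
A dominant resolves down a perfect fifth: C → F. In Eb major, F is scale degree 2, i.e. ii.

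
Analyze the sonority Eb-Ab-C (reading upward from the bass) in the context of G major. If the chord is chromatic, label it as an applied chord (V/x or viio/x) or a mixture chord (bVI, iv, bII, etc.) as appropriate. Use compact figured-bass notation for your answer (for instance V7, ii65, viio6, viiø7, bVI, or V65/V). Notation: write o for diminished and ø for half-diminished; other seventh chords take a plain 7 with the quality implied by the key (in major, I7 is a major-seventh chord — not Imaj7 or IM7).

bII64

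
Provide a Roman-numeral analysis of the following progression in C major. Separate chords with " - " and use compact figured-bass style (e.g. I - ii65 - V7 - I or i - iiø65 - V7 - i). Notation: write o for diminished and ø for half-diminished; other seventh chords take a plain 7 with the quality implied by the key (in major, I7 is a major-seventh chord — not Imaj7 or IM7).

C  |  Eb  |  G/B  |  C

C: root C is the tonic; major triad there is I.
Eb is non-diatonic — bIII, a mixture chord from C minor.
G/B: root G is the dominant; major triad there is V6.
C: root C is the tonic; major triad there is I.

I - bIII - V6 - I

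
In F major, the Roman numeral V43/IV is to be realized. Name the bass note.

C

The applied chord V43/IV is rooted on F: F-A-C-Eb.
The figure 43 means second inversion — the fifth is in the bass.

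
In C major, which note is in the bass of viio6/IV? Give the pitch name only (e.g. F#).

G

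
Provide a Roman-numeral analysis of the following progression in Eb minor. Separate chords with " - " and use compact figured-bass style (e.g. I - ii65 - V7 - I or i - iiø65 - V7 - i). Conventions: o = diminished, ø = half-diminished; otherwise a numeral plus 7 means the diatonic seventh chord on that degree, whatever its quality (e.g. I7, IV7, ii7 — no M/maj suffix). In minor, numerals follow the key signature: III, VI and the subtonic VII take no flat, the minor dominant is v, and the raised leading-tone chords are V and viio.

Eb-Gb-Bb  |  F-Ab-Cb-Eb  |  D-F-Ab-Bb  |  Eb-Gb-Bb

Eb-Gb-Bb has root Eb, degree 1 in Eb minor, so i.
F-Ab-Cb-Eb: half-diminished seventh chord on F = scale degree 2 → iiø7.
D-F-Ab-Bb: root Bb is the dominant; dominant seventh chord there is V65.
Eb-Gb-Bb: minor triad on Eb = scale degree 1 → i.

i - iiø7 - V65 - i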